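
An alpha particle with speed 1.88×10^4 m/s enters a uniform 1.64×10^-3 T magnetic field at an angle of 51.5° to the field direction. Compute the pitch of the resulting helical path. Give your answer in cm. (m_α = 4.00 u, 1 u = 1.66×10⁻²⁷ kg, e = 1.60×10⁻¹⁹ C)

pitch ≈ 93.0 cm

The velocity component along B is v∥ = v cos51.5° = 1.17×10^4 m/s.
The cyclotron period T = 2πm/(qB) = 7.95×10^-5 s is set by m, q, B alone.
Pitch = v∥·T = (1.17×10^4)(7.95×10^-5) = 0.930 m.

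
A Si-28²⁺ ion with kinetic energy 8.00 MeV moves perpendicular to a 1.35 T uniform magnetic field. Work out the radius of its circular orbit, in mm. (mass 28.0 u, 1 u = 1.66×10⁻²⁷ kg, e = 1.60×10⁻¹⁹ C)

r ≈ 798 mm

Convert the energy: K = 8.00 MeV = 1.28×10^-12 J.
v = √(2K/m) = √(2·1.28×10^-12/4.65×10^-26) = 7.42×10^6 m/s.
r = mv/(qB) = (4.65×10^-26)(7.42×10^6) / [(2×1.60×10^-19)(1.35)] = 0.798 m.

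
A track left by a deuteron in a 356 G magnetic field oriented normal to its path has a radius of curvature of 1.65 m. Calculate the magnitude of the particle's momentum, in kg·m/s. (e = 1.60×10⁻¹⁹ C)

p ≈ 9.40×10^-21 kg·m/s

Since qvB = mv²/r, the momentum p = mv = qBr.
p = (1×1.60×10^-19)(0.0356)(1.65) = 9.40×10^-21 kg·m/s.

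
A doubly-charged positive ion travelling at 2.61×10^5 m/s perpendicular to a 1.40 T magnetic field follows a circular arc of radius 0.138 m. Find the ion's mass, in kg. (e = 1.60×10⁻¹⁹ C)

qvB = mv²/r ⇒ m = qBr/v.
m = (2×1.60×10^-19)(1.40)(0.138) / (2.61×10^5) = 2.37×10^-25 kg.

m ≈ 2.37×10^-25 kg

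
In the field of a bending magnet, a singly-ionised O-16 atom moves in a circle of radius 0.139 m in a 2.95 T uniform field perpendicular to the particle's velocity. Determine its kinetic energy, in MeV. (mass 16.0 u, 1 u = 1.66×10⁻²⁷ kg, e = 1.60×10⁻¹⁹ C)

v = qBr/m = (1×1.60×10^-19)(2.95)(0.139) / (2.66×10^-26) = 2.47×10^6 m/s.
K = ½mv² = 0.5·(2.66×10^-26)·(2.47×10^6)² = 8.10×10^-14 J = 0.506 MeV.

K ≈ 0.506 MeV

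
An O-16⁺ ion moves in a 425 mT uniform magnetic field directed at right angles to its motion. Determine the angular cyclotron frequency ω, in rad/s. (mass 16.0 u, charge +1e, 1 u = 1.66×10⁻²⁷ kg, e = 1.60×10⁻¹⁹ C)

ω = qB/m = (1×1.60×10^-19)(0.425) / (2.66×10^-26) = 2.56×10^6 rad/s.

ω ≈ 2.56×10^6 rad/s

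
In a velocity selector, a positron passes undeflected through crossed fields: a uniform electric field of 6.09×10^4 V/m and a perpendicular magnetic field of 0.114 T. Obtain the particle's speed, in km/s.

v ≈ 534 km/s

For zero net force, qE = qvB, so v = E/B.
v = (6.09×10^4) / (0.114) = 5.34×10^5 m/s.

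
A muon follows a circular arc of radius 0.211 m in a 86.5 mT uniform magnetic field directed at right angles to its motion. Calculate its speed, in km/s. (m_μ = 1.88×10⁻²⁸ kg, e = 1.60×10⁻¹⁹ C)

v ≈ 15500 km/s

From qvB = mv²/r, v = qBr/m.
v = (1×1.60×10^-19)(0.0865)(0.211) / (1.88×10^-28) = 1.55×10^7 m/s.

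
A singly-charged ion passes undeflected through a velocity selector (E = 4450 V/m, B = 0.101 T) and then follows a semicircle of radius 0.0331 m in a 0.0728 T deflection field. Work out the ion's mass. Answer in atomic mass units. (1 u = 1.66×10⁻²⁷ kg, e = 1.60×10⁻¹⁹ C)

m ≈ 5.27 u

v = E/B₁ = 4.41×10^4 m/s.
From r = mv/(qB₂), m = qB₂r/v = (1×1.60×10^-19)(0.0728)(0.0331) / (4.41×10^4) = 8.75×10^-27 kg.
In atomic mass units: m = 8.75×10^-27 / 1.66×10^-27 = 5.27 u.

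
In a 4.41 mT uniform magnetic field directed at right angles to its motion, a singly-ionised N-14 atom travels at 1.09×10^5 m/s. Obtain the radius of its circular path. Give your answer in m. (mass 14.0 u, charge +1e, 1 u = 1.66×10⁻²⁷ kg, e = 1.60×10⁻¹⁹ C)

The magnetic force provides the centripetal force: qvB = mv²/r, so r = mv/(qB).
r = (2.32×10^-26 kg)(1.09×10^5 m/s) / [(1×1.60×10^-19 C)(4.41×10^-3 T)] = 3.59 m.

r ≈ 3.59 m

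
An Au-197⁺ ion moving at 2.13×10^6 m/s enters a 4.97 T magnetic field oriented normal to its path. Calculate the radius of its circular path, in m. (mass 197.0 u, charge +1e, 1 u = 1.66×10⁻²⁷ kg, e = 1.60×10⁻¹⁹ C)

The magnetic force provides the centripetal force: qvB = mv²/r, so r = mv/(qB).
r = (3.27×10^-25 kg)(2.13×10^6 m/s) / [(1×1.60×10^-19 C)(4.97 T)] = 0.876 m.

r ≈ 0.876 m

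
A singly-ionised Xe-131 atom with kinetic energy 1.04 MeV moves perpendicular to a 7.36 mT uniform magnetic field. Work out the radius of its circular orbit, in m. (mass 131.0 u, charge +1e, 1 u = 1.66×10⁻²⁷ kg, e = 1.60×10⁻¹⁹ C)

Convert the energy: K = 1.04 MeV = 1.66×10^-13 J.
v = √(2K/m) = √(2·1.66×10^-13/2.17×10^-25) = 1.24×10^6 m/s.
r = mv/(qB) = (2.17×10^-25)(1.24×10^6) / [(1×1.60×10^-19)(7.36×10^-3)] = 228 m.

r ≈ 228 m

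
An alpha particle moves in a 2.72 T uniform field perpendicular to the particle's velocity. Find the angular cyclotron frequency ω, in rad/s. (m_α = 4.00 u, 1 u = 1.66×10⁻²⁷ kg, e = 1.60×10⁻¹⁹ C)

ω = qB/m = (2×1.60×10^-19)(2.72) / (6.64×10^-27) = 1.31×10^8 rad/s.

ω ≈ 1.31×10^8 rad/s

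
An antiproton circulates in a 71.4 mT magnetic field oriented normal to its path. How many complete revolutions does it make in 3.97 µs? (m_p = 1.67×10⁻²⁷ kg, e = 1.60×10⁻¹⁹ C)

N = 4

T = 2πm/(qB) = 2π(1.67×10^-27) / [(1×1.60×10^-19)(0.0714)] = 9.1850×10^-7 s.
N = t/T = 3.97×10^-6 / 9.1850×10^-7 ≈ 4.32, so 4 complete revolutions.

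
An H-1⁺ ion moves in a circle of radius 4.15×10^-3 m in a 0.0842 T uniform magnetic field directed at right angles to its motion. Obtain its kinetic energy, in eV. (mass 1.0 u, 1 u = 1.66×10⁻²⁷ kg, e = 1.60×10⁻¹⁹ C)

v = qBr/m = (1×1.60×10^-19)(0.0842)(4.15×10^-3) / (1.66×10^-27) = 3.37×10^4 m/s.
K = ½mv² = 0.5·(1.66×10^-27)·(3.37×10^4)² = 9.42×10^-19 J = 5.88 eV.

K ≈ 5.88 eV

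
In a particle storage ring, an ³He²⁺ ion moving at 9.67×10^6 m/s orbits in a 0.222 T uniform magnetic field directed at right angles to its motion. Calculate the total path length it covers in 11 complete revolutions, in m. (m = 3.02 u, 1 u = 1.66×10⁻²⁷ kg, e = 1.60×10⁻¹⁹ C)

L ≈ 47.2 m

r = mv/(qB) = 0.682 m, so one revolution covers 2πr = 4.29 m.
In 11 revolutions: L = 11·2πr = 47.2 m.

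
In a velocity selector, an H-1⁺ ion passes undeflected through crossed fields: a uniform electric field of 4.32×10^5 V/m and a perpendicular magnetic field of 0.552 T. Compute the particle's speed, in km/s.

v ≈ 783 km/s

For zero net force, qE = qvB, so v = E/B.
v = (4.32×10^5) / (0.552) = 7.83×10^5 m/s.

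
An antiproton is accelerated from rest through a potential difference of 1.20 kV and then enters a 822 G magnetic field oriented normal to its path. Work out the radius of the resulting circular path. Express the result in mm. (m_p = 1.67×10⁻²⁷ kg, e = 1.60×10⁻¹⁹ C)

r ≈ 60.9 mm

The kinetic energy gained is K = qV = (1×1.60×10^-19)(1200) = 1.92×10^-16 J.
v = √(2K/m) = 4.80×10^5 m/s.
r = mv/(qB) = (1.67×10^-27)(4.80×10^5) / [(1×1.60×10^-19)(0.0822)] = 0.0609 m.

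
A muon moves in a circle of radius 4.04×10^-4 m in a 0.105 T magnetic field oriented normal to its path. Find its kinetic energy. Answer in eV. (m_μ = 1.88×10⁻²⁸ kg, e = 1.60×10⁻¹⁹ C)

K ≈ 0.766 eV

v = qBr/m = (1×1.60×10^-19)(0.105)(4.04×10^-4) / (1.88×10^-28) = 3.61×10^4 m/s.
K = ½mv² = 0.5·(1.88×10^-28)·(3.61×10^4)² = 1.23×10^-19 J = 0.766 eV.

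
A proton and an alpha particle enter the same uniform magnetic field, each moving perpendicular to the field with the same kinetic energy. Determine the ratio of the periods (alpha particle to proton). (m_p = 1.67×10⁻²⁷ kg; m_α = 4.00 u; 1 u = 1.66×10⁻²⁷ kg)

T = 2πm/(qB) is independent of speed, so T₂/T₁ = (m₂/q₂)/(m₁/q₁).
T_{alpha particle}/T_{proton} = (6.64×10^-27/2e) / (1.67×10^-27/1e) = 1.99.

ratio ≈ 1.99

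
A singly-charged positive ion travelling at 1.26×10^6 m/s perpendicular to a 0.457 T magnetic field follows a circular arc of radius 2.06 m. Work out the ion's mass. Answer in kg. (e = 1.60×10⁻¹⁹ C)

qvB = mv²/r ⇒ m = qBr/v.
m = (1×1.60×10^-19)(0.457)(2.06) / (1.26×10^6) = 1.20×10^-25 kg.

m ≈ 1.20×10^-25 kg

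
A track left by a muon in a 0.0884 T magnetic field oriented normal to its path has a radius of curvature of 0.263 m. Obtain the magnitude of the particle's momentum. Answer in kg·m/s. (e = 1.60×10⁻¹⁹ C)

Since qvB = mv²/r, the momentum p = mv = qBr.
p = (1×1.60×10^-19)(0.0884)(0.263) = 3.72×10^-21 kg·m/s.

p ≈ 3.72×10^-21 kg·m/s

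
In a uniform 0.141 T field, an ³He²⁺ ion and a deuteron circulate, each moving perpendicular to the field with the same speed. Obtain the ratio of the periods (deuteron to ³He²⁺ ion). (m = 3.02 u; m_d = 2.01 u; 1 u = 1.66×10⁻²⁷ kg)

ratio ≈ 1.33

T = 2πm/(qB) is independent of speed, so T₂/T₁ = (m₂/q₂)/(m₁/q₁).
T_{deuteron}/T_{³He²⁺ ion} = (3.34×10^-27/1e) / (5.01×10^-27/2e) = 1.33.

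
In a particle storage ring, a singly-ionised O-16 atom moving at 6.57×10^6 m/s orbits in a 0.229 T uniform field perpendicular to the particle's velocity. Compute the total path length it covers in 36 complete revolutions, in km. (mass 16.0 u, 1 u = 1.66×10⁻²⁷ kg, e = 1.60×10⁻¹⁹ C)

L ≈ 1.08 km

r = mv/(qB) = 4.76 m, so one revolution covers 2πr = 29.9 m.
In 36 revolutions: L = 36·2πr = 1080 m.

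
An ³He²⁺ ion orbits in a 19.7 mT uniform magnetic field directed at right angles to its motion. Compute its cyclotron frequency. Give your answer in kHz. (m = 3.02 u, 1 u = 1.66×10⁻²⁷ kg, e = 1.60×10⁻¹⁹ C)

f = qB/(2πm) = (2×1.60×10^-19)(0.0197) / [2π(5.01×10^-27)] = 2.00×10^5 Hz.

f ≈ 200 kHz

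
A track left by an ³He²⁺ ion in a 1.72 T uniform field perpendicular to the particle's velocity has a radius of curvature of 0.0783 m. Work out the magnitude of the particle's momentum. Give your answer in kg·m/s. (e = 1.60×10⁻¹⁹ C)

Since qvB = mv²/r, the momentum p = mv = qBr.
p = (2×1.60×10^-19)(1.72)(0.0783) = 4.31×10^-20 kg·m/s.

p ≈ 4.31×10^-20 kg·m/s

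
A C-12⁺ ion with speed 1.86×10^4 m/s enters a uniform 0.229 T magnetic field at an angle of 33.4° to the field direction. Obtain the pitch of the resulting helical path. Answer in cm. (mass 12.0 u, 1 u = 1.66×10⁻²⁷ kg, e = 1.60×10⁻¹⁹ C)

The velocity component along B is v∥ = v cos33.4° = 1.55×10^4 m/s.
The cyclotron period T = 2πm/(qB) = 3.42×10^-6 s is set by m, q, B alone.
Pitch = v∥·T = (1.55×10^4)(3.42×10^-6) = 0.0530 m.

pitch ≈ 5.30 cm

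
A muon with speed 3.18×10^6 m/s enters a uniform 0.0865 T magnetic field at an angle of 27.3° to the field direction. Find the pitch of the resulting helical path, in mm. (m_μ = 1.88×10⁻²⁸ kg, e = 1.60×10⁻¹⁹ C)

The velocity component along B is v∥ = v cos27.3° = 2.83×10^6 m/s.
The cyclotron period T = 2πm/(qB) = 8.53×10^-8 s is set by m, q, B alone.
Pitch = v∥·T = (2.83×10^6)(8.53×10^-8) = 0.241 m.

pitch ≈ 241 mm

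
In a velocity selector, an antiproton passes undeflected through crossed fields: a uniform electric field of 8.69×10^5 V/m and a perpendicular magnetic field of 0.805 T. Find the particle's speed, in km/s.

v ≈ 1080 km/s

For zero net force, qE = qvB, so v = E/B.
v = (8.69×10^5) / (0.805) = 1.08×10^6 m/s.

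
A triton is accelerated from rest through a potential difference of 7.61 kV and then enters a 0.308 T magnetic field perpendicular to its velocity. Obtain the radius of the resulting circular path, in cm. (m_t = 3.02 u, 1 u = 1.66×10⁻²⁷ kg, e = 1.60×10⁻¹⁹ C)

r ≈ 7.09 cm

The kinetic energy gained is K = qV = (1×1.60×10^-19)(7610) = 1.22×10^-15 J.
v = √(2K/m) = 6.97×10^5 m/s.
r = mv/(qB) = (5.01×10^-27)(6.97×10^5) / [(1×1.60×10^-19)(0.308)] = 0.0709 m.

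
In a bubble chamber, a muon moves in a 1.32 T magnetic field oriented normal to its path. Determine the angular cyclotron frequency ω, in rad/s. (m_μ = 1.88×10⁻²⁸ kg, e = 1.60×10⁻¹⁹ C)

ω = qB/m = (1×1.60×10^-19)(1.32) / (1.88×10^-28) = 1.12×10^9 rad/s.

ω ≈ 1.12×10^9 rad/s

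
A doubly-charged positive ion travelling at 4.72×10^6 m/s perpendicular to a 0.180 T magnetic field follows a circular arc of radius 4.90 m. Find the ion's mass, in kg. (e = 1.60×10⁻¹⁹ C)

m ≈ 5.98×10^-26 kg

qvB = mv²/r ⇒ m = qBr/v.
m = (2×1.60×10^-19)(0.180)(4.90) / (4.72×10^6) = 5.98×10^-26 kg.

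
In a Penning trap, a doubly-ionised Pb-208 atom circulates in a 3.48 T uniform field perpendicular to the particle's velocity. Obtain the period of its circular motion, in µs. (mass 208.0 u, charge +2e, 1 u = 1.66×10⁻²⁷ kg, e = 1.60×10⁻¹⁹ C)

T ≈ 1.95 µs

The cyclotron period is independent of speed: T = 2πm/(qB).
T = 2π(3.45×10^-25) / [(2×1.60×10^-19)(3.48)] = 1.95×10^-6 s.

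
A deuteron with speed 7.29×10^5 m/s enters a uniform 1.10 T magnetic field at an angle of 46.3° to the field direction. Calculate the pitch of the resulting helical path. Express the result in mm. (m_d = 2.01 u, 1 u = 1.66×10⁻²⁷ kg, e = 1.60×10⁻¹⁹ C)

The velocity component along B is v∥ = v cos46.3° = 5.04×10^5 m/s.
The cyclotron period T = 2πm/(qB) = 1.19×10^-7 s is set by m, q, B alone.
Pitch = v∥·T = (5.04×10^5)(1.19×10^-7) = 0.0600 m.

pitch ≈ 60.0 mm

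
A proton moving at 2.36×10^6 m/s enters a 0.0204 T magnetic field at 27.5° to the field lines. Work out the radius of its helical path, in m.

r ≈ 0.558 m

Only the perpendicular component v⊥ = v sin27.5° = 1.09×10^6 m/s is bent by the field.
r = m v⊥ /(qB) = (1.67×10^-27)(1.09×10^6) / [(1×1.60×10^-19)(0.0204)] = 0.558 m.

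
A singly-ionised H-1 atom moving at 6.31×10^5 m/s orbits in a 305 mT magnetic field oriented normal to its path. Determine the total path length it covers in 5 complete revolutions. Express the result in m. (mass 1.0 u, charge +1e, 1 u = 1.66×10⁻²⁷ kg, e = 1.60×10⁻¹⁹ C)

r = mv/(qB) = 0.0215 m, so one revolution covers 2πr = 0.135 m.
In 5 revolutions: L = 5·2πr = 0.674 m.

L ≈ 0.674 m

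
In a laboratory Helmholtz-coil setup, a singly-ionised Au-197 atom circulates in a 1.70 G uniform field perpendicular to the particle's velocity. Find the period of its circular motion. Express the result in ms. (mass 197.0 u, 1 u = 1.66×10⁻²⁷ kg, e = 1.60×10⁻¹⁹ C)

T ≈ 75.5 ms

The cyclotron period is independent of speed: T = 2πm/(qB).
T = 2π(3.27×10^-25) / [(1×1.60×10^-19)(1.70×10^-4)] = 0.0755 s.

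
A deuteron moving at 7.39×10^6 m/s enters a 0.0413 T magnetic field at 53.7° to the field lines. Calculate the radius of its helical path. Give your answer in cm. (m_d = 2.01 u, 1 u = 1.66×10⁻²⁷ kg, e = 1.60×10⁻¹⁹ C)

r ≈ 301 cm

Only the perpendicular component v⊥ = v sin53.7° = 5.96×10^6 m/s is bent by the field.
r = m v⊥ /(qB) = (3.34×10^-27)(5.96×10^6) / [(1×1.60×10^-19)(0.0413)] = 3.01 m.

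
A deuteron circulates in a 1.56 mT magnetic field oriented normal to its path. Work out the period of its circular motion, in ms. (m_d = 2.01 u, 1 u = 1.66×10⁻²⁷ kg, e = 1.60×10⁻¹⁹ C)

T ≈ 0.0840 ms

The cyclotron period is independent of speed: T = 2πm/(qB).
T = 2π(3.34×10^-27) / [(1×1.60×10^-19)(1.56×10^-3)] = 8.40×10^-5 s.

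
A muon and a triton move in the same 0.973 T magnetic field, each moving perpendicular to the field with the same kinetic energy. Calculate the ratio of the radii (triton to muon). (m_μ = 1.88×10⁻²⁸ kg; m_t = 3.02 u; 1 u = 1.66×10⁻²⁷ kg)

r = √(2mK)/(qB) ⇒ at equal K, r ∝ √m/q.
r_{triton}/r_{muon} = 5.16.

ratio ≈ 5.16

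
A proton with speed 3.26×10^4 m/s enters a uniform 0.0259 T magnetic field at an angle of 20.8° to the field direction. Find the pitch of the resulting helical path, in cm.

The velocity component along B is v∥ = v cos20.8° = 3.05×10^4 m/s.
The cyclotron period T = 2πm/(qB) = 2.53×10^-6 s is set by m, q, B alone.
Pitch = v∥·T = (3.05×10^4)(2.53×10^-6) = 0.0772 m.

pitch ≈ 7.72 cm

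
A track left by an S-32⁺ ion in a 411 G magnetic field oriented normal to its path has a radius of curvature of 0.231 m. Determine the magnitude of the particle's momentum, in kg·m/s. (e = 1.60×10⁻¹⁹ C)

p ≈ 1.52×10^-21 kg·m/s

Since qvB = mv²/r, the momentum p = mv = qBr.
p = (1×1.60×10^-19)(0.0411)(0.231) = 1.52×10^-21 kg·m/s.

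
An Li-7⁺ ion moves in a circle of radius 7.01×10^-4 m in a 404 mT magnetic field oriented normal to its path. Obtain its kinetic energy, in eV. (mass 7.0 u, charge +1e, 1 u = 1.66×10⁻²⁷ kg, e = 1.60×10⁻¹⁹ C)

v = qBr/m = (1×1.60×10^-19)(0.404)(7.01×10^-4) / (1.16×10^-26) = 3900 m/s.
K = ½mv² = 0.5·(1.16×10^-26)·(3900)² = 8.83×10^-20 J = 0.552 eV.

K ≈ 0.552 eV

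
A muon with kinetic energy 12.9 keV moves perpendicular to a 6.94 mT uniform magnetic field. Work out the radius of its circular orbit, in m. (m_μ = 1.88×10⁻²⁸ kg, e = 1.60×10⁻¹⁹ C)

r ≈ 0.793 m

Convert the energy: K = 12.9 keV = 2.06×10^-15 J.
v = √(2K/m) = √(2·2.06×10^-15/1.88×10^-28) = 4.69×10^6 m/s.
r = mv/(qB) = (1.88×10^-28)(4.69×10^6) / [(1×1.60×10^-19)(6.94×10^-3)] = 0.793 m.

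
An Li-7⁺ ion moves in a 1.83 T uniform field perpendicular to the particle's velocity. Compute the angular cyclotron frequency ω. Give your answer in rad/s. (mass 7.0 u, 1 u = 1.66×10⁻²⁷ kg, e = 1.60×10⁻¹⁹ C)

ω = qB/m = (1×1.60×10^-19)(1.83) / (1.16×10^-26) = 2.52×10^7 rad/s.

ω ≈ 2.52×10^7 rad/s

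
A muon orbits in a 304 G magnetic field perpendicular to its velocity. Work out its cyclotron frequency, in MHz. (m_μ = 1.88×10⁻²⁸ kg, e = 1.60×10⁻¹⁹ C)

f ≈ 4.12 MHz

f = qB/(2πm) = (1×1.60×10^-19)(0.0304) / [2π(1.88×10^-28)] = 4.12×10^6 Hz.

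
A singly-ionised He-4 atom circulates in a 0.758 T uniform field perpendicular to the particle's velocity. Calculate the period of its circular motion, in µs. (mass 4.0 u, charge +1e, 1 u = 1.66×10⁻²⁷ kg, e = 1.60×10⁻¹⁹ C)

The cyclotron period is independent of speed: T = 2πm/(qB).
T = 2π(6.64×10^-27) / [(1×1.60×10^-19)(0.758)] = 3.44×10^-7 s.

T ≈ 0.344 µs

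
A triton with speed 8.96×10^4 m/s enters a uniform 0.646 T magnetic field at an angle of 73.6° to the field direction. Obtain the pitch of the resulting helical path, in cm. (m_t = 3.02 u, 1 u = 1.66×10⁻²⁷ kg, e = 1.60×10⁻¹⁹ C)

The velocity component along B is v∥ = v cos73.6° = 2.53×10^4 m/s.
The cyclotron period T = 2πm/(qB) = 3.05×10^-7 s is set by m, q, B alone.
Pitch = v∥·T = (2.53×10^4)(3.05×10^-7) = 7.71×10^-3 m.

pitch ≈ 0.771 cm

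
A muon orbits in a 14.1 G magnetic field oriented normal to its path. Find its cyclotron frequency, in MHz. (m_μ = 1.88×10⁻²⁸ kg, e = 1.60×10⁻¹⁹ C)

f = qB/(2πm) = (1×1.60×10^-19)(1.41×10^-3) / [2π(1.88×10^-28)] = 1.91×10^5 Hz.

f ≈ 0.191 MHz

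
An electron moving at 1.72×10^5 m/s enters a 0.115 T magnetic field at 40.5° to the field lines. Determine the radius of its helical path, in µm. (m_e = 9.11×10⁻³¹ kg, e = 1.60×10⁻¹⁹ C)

r ≈ 5.53 µm

Only the perpendicular component v⊥ = v sin40.5° = 1.12×10^5 m/s is bent by the field.
r = m v⊥ /(qB) = (9.11×10^-31)(1.12×10^5) / [(1×1.60×10^-19)(0.115)] = 5.53×10^-6 m.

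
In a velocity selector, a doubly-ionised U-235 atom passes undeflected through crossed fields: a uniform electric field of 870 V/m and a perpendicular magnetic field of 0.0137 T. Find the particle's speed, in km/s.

v ≈ 63.5 km/s

For zero net force, qE = qvB, so v = E/B.
v = (870) / (0.0137) = 6.35×10^4 m/s.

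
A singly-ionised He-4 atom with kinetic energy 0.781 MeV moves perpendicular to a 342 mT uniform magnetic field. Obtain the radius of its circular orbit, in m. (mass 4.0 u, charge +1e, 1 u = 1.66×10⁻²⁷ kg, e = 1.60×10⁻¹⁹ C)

Convert the energy: K = 0.781 MeV = 1.25×10^-13 J.
v = √(2K/m) = √(2·1.25×10^-13/6.64×10^-27) = 6.14×10^6 m/s.
r = mv/(qB) = (6.64×10^-27)(6.14×10^6) / [(1×1.60×10^-19)(0.342)] = 0.744 m.

r ≈ 0.744 m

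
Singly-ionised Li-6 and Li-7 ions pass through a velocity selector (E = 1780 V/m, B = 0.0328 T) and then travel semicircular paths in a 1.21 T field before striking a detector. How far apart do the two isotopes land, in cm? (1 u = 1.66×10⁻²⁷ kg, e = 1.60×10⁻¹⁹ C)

Δd ≈ 0.0931 cm

Both emerge at v = E/B₁ = 5.43×10^4 m/s.
r = mv/(qB₂), so r₁ = 2.792×10^-3 m and r₂ = 3.257×10^-3 m, giving Δr = 4.65×10^-4 m.
After a semicircle each ion lands a diameter 2r from the entry slit, so the separation is 2Δr = 9.31×10^-4 m.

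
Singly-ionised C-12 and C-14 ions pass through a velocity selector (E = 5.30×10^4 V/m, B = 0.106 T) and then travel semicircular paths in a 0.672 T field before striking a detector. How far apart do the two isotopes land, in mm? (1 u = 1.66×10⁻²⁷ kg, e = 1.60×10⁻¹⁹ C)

Both emerge at v = E/B₁ = 5.00×10^5 m/s.
r = mv/(qB₂), so r₁ = 0.09263 m and r₂ = 0.1081 m, giving Δr = 0.0154 m.
After a semicircle each ion lands a diameter 2r from the entry slit, so the separation is 2Δr = 0.0309 m.

Δd ≈ 30.9 mm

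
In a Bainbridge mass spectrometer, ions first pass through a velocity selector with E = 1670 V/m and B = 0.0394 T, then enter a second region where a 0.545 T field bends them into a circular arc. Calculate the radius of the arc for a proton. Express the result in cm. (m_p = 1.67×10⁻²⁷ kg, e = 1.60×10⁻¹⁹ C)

The selector passes v = E/B = 1670/0.0394 = 4.24×10^4 m/s.
In the deflection region, r = mv/(qB₂) = (1.67×10^-27)(4.24×10^4) / [(1×1.60×10^-19)(0.545)] = 8.12×10^-4 m.

r ≈ 0.0812 cm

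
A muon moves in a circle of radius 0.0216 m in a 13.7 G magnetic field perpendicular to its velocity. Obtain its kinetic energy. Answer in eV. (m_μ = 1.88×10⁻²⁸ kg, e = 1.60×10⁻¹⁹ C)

K ≈ 0.373 eV

v = qBr/m = (1×1.60×10^-19)(1.37×10^-3)(0.0216) / (1.88×10^-28) = 2.52×10^4 m/s.
K = ½mv² = 0.5·(1.88×10^-28)·(2.52×10^4)² = 5.96×10^-20 J = 0.373 eV.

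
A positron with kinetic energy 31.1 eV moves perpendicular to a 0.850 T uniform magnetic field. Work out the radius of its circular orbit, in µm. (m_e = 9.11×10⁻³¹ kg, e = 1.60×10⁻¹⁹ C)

r ≈ 22.1 µm

Convert the energy: K = 31.1 eV = 4.98×10^-18 J.
v = √(2K/m) = √(2·4.98×10^-18/9.11×10^-31) = 3.31×10^6 m/s.
r = mv/(qB) = (9.11×10^-31)(3.31×10^6) / [(1×1.60×10^-19)(0.850)] = 2.21×10^-5 m.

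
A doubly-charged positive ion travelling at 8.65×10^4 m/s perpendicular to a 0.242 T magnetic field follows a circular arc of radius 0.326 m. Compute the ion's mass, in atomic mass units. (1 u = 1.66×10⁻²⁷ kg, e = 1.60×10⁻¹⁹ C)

m ≈ 176 u

qvB = mv²/r ⇒ m = qBr/v.
m = (2×1.60×10^-19)(0.242)(0.326) / (8.65×10^4) = 2.92×10^-25 kg = 176 u.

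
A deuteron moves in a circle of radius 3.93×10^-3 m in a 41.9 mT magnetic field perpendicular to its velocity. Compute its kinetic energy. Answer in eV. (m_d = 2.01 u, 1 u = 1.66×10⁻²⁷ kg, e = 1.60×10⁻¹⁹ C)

v = qBr/m = (1×1.60×10^-19)(0.0419)(3.93×10^-3) / (3.34×10^-27) = 7900 m/s.
K = ½mv² = 0.5·(3.34×10^-27)·(7900)² = 1.04×10^-19 J = 0.650 eV.

K ≈ 0.650 eV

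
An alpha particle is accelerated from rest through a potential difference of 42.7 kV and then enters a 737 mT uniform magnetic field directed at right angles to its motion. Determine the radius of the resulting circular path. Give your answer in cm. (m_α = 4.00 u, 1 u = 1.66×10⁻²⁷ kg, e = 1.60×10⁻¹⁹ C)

r ≈ 5.71 cm

The kinetic energy gained is K = qV = (2×1.60×10^-19)(4.27×10^4) = 1.37×10^-14 J.
v = √(2K/m) = 2.03×10^6 m/s.
r = mv/(qB) = (6.64×10^-27)(2.03×10^6) / [(2×1.60×10^-19)(0.737)] = 0.0571 m.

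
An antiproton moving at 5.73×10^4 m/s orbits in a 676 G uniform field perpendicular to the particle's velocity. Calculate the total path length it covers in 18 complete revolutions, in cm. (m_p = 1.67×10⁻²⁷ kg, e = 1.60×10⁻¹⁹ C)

r = mv/(qB) = 8.85×10^-3 m, so one revolution covers 2πr = 0.0556 m.
In 18 revolutions: L = 18·2πr = 1.00 m.

L ≈ 100 cm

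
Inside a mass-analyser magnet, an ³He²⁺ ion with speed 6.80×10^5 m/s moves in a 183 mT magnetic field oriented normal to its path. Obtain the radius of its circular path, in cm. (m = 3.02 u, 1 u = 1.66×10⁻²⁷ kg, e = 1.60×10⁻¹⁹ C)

The magnetic force provides the centripetal force: qvB = mv²/r, so r = mv/(qB).
r = (5.01×10^-27 kg)(6.80×10^5 m/s) / [(2×1.60×10^-19 C)(0.183 T)] = 0.0582 m.

r ≈ 5.82 cm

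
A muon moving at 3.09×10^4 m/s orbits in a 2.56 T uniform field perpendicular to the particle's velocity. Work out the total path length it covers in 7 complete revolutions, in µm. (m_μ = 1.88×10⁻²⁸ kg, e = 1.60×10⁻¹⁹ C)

r = mv/(qB) = 1.42×10^-5 m, so one revolution covers 2πr = 8.91×10^-5 m.
In 7 revolutions: L = 7·2πr = 6.24×10^-4 m.

L ≈ 624 µm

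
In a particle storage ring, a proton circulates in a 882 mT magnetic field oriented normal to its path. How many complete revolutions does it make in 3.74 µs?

T = 2πm/(qB) = 2π(1.67×10^-27) / [(1×1.60×10^-19)(0.882)] = 7.4355×10^-8 s.
N = t/T = 3.74×10^-6 / 7.4355×10^-8 ≈ 50.30, so 50 complete revolutions.

N = 50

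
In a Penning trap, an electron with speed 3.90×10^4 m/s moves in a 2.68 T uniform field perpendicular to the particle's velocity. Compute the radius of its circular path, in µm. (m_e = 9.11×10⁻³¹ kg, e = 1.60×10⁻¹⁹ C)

r ≈ 0.0829 µm

The magnetic force provides the centripetal force: qvB = mv²/r, so r = mv/(qB).
r = (9.11×10^-31 kg)(3.90×10^4 m/s) / [(1×1.60×10^-19 C)(2.68 T)] = 8.29×10^-8 m.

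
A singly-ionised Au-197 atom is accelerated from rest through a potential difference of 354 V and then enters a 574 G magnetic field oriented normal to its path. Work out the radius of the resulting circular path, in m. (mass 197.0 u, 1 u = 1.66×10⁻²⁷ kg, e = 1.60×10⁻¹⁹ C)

The kinetic energy gained is K = qV = (1×1.60×10^-19)(354) = 5.66×10^-17 J.
v = √(2K/m) = 1.86×10^4 m/s.
r = mv/(qB) = (3.27×10^-25)(1.86×10^4) / [(1×1.60×10^-19)(0.0574)] = 0.663 m.

r ≈ 0.663 m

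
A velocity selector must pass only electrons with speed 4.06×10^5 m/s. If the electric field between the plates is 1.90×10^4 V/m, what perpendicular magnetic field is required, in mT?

B ≈ 46.8 mT

qE = qvB ⇒ B = E/v = (1.90×10^4) / (4.06×10^5) = 0.0468 T.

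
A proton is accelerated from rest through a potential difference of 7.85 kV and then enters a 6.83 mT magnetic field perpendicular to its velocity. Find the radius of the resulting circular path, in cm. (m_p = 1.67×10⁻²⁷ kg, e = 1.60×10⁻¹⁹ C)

The kinetic energy gained is K = qV = (1×1.60×10^-19)(7850) = 1.26×10^-15 J.
v = √(2K/m) = 1.23×10^6 m/s.
r = mv/(qB) = (1.67×10^-27)(1.23×10^6) / [(1×1.60×10^-19)(6.83×10^-3)] = 1.87 m.

r ≈ 187 cm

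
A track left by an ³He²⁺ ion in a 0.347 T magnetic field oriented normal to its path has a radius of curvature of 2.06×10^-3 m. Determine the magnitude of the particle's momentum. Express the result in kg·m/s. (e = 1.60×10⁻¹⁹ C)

p ≈ 2.29×10^-22 kg·m/s

Since qvB = mv²/r, the momentum p = mv = qBr.
p = (2×1.60×10^-19)(0.347)(2.06×10^-3) = 2.29×10^-22 kg·m/s.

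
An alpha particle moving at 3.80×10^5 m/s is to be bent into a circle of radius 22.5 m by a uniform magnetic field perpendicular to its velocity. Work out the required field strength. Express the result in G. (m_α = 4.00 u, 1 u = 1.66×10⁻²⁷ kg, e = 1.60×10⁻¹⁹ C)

B ≈ 3.50 G

qvB = mv²/r gives B = mv/(qr).
B = (6.64×10^-27)(3.80×10^5) / [(2×1.60×10^-19)(22.5)] = 3.50×10^-4 T.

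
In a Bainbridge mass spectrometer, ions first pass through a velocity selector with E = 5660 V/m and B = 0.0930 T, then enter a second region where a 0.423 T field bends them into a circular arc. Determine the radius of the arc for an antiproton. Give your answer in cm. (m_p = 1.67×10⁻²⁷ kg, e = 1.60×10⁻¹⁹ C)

The selector passes v = E/B = 5660/0.0930 = 6.09×10^4 m/s.
In the deflection region, r = mv/(qB₂) = (1.67×10^-27)(6.09×10^4) / [(1×1.60×10^-19)(0.423)] = 1.50×10^-3 m.

r ≈ 0.150 cm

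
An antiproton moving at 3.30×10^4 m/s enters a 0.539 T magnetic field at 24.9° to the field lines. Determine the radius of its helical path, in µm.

r ≈ 269 µm

Only the perpendicular component v⊥ = v sin24.9° = 1.39×10^4 m/s is bent by the field.
r = m v⊥ /(qB) = (1.67×10^-27)(1.39×10^4) / [(1×1.60×10^-19)(0.539)] = 2.69×10^-4 m.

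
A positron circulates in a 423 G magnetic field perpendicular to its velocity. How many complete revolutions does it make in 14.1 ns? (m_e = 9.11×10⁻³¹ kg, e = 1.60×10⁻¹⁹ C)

T = 2πm/(qB) = 2π(9.11×10^-31) / [(1×1.60×10^-19)(0.0423)] = 8.4574×10^-10 s.
N = t/T = 1.41×10^-8 / 8.4574×10^-10 ≈ 16.67, so 16 complete revolutions.

N = 16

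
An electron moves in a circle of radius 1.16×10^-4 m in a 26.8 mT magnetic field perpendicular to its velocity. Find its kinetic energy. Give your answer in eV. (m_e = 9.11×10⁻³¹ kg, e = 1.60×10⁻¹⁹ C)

K ≈ 0.849 eV

v = qBr/m = (1×1.60×10^-19)(0.0268)(1.16×10^-4) / (9.11×10^-31) = 5.46×10^5 m/s.
K = ½mv² = 0.5·(9.11×10^-31)·(5.46×10^5)² = 1.36×10^-19 J = 0.849 eV.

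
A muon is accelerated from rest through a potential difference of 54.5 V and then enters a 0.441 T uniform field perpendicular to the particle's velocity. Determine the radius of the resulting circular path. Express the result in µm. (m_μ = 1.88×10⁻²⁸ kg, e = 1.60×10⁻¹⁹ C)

r ≈ 812 µm

The kinetic energy gained is K = qV = (1×1.60×10^-19)(54.5) = 8.72×10^-18 J.
v = √(2K/m) = 3.05×10^5 m/s.
r = mv/(qB) = (1.88×10^-28)(3.05×10^5) / [(1×1.60×10^-19)(0.441)] = 8.12×10^-4 m.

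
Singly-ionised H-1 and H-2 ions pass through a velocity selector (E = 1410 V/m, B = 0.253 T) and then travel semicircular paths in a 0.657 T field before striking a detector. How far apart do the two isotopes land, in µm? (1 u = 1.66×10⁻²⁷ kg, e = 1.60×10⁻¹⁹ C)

Both emerge at v = E/B₁ = 5570 m/s.
r = mv/(qB₂), so r₁ = 8.801×10^-5 m and r₂ = 1.760×10^-4 m, giving Δr = 8.80×10^-5 m.
After a semicircle each ion lands a diameter 2r from the entry slit, so the separation is 2Δr = 1.76×10^-4 m.

Δd ≈ 176 µm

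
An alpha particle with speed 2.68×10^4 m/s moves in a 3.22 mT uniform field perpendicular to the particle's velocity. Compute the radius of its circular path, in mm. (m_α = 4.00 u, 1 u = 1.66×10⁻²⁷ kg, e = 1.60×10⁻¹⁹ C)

The magnetic force provides the centripetal force: qvB = mv²/r, so r = mv/(qB).
r = (6.64×10^-27 kg)(2.68×10^4 m/s) / [(2×1.60×10^-19 C)(3.22×10^-3 T)] = 0.173 m.

r ≈ 173 mm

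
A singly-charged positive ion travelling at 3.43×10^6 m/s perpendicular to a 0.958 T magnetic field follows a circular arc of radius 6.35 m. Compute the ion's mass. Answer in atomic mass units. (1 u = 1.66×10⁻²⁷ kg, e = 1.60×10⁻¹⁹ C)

qvB = mv²/r ⇒ m = qBr/v.
m = (1×1.60×10^-19)(0.958)(6.35) / (3.43×10^6) = 2.84×10^-25 kg = 171 u.

m ≈ 171 u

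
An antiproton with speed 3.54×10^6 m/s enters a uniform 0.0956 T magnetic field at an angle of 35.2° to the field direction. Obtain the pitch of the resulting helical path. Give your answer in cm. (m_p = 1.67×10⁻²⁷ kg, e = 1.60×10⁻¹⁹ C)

pitch ≈ 198 cm

The velocity component along B is v∥ = v cos35.2° = 2.89×10^6 m/s.
The cyclotron period T = 2πm/(qB) = 6.86×10^-7 s is set by m, q, B alone.
Pitch = v∥·T = (2.89×10^6)(6.86×10^-7) = 1.98 m.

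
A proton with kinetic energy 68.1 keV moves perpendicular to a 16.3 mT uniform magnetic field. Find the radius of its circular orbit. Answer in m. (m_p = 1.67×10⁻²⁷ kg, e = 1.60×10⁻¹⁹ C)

r ≈ 2.31 m

Convert the energy: K = 68.1 keV = 1.09×10^-14 J.
v = √(2K/m) = √(2·1.09×10^-14/1.67×10^-27) = 3.61×10^6 m/s.
r = mv/(qB) = (1.67×10^-27)(3.61×10^6) / [(1×1.60×10^-19)(0.0163)] = 2.31 m.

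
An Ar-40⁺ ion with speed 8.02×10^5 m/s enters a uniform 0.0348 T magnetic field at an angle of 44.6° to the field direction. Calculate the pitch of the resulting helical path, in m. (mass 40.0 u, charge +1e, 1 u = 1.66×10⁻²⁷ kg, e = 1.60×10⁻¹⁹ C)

The velocity component along B is v∥ = v cos44.6° = 5.71×10^5 m/s.
The cyclotron period T = 2πm/(qB) = 7.49×10^-5 s is set by m, q, B alone.
Pitch = v∥·T = (5.71×10^5)(7.49×10^-5) = 42.8 m.

pitch ≈ 42.8 m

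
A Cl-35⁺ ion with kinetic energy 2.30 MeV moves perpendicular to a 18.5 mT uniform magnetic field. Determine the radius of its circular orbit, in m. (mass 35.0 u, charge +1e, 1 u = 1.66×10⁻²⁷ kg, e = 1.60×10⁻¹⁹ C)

Convert the energy: K = 2.30 MeV = 3.68×10^-13 J.
v = √(2K/m) = √(2·3.68×10^-13/5.81×10^-26) = 3.56×10^6 m/s.
r = mv/(qB) = (5.81×10^-26)(3.56×10^6) / [(1×1.60×10^-19)(0.0185)] = 69.9 m.

r ≈ 69.9 m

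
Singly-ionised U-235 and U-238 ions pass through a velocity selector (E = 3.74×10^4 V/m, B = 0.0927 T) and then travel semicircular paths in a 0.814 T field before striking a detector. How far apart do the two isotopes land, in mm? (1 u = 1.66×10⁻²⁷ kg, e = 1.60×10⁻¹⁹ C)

Both emerge at v = E/B₁ = 4.03×10^5 m/s.
r = mv/(qB₂), so r₁ = 1.2084 m and r₂ = 1.2239 m, giving Δr = 0.0154 m.
After a semicircle each ion lands a diameter 2r from the entry slit, so the separation is 2Δr = 0.0309 m.

Δd ≈ 30.9 mm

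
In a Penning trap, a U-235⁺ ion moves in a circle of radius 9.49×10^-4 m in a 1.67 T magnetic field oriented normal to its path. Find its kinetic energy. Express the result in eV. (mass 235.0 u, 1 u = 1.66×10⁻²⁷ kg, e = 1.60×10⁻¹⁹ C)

v = qBr/m = (1×1.60×10^-19)(1.67)(9.49×10^-4) / (3.90×10^-25) = 650 m/s.
K = ½mv² = 0.5·(3.90×10^-25)·(650)² = 8.24×10^-20 J = 0.515 eV.

K ≈ 0.515 eV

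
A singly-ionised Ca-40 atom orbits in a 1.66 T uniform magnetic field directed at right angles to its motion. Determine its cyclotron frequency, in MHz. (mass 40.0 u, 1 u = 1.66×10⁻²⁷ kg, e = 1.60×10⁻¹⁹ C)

f = qB/(2πm) = (1×1.60×10^-19)(1.66) / [2π(6.64×10^-26)] = 6.37×10^5 Hz.

f ≈ 0.637 MHz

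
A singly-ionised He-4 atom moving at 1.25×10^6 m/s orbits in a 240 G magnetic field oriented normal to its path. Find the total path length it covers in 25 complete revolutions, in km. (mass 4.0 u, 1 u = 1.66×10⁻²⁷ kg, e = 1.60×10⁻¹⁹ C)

r = mv/(qB) = 2.16 m, so one revolution covers 2πr = 13.6 m.
In 25 revolutions: L = 25·2πr = 340 m.

L ≈ 0.340 km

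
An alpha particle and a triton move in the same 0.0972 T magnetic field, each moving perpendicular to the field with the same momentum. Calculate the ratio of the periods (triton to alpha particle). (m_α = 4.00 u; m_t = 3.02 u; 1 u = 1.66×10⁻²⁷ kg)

ratio ≈ 1.51

T = 2πm/(qB) is independent of speed, so T₂/T₁ = (m₂/q₂)/(m₁/q₁).
T_{triton}/T_{alpha particle} = (5.01×10^-27/1e) / (6.64×10^-27/2e) = 1.51.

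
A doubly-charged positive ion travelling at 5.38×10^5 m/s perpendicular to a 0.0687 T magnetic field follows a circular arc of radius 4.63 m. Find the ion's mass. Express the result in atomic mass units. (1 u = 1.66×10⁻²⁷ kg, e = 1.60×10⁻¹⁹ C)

m ≈ 114 u

qvB = mv²/r ⇒ m = qBr/v.
m = (2×1.60×10^-19)(0.0687)(4.63) / (5.38×10^5) = 1.89×10^-25 kg = 114 u.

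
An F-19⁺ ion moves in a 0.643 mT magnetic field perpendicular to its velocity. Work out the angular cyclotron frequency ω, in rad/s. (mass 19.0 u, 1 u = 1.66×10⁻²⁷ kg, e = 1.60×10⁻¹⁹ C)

ω ≈ 3260 rad/s

ω = qB/m = (1×1.60×10^-19)(6.43×10^-4) / (3.15×10^-26) = 3260 rad/s.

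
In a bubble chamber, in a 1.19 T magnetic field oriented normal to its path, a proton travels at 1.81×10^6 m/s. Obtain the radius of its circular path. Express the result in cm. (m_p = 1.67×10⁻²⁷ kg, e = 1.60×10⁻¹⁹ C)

The magnetic force provides the centripetal force: qvB = mv²/r, so r = mv/(qB).
r = (1.67×10^-27 kg)(1.81×10^6 m/s) / [(1×1.60×10^-19 C)(1.19 T)] = 0.0159 m.

r ≈ 1.59 cm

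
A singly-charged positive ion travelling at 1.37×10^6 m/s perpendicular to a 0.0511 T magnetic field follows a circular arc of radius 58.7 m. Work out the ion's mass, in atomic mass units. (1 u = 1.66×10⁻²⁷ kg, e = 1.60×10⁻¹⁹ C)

qvB = mv²/r ⇒ m = qBr/v.
m = (1×1.60×10^-19)(0.0511)(58.7) / (1.37×10^6) = 3.50×10^-25 kg = 211 u.

m ≈ 211 u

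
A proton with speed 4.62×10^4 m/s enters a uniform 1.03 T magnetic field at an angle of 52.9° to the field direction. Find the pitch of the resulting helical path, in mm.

pitch ≈ 1.77 mm

The velocity component along B is v∥ = v cos52.9° = 2.79×10^4 m/s.
The cyclotron period T = 2πm/(qB) = 6.37×10^-8 s is set by m, q, B alone.
Pitch = v∥·T = (2.79×10^4)(6.37×10^-8) = 1.77×10^-3 m.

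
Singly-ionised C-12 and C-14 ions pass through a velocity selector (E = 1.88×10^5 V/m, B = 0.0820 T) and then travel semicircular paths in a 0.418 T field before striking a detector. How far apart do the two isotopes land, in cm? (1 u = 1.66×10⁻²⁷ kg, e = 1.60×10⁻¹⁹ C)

Both emerge at v = E/B₁ = 2.29×10^6 m/s.
r = mv/(qB₂), so r₁ = 0.683 m and r₂ = 0.797 m, giving Δr = 0.114 m.
After a semicircle each ion lands a diameter 2r from the entry slit, so the separation is 2Δr = 0.228 m.

Δd ≈ 22.8 cm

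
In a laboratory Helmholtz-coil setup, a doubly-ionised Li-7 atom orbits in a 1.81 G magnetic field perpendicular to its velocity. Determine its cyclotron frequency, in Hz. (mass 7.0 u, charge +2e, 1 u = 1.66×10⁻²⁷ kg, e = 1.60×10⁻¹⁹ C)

f = qB/(2πm) = (2×1.60×10^-19)(1.81×10^-4) / [2π(1.16×10^-26)] = 793 Hz.

f ≈ 793 Hz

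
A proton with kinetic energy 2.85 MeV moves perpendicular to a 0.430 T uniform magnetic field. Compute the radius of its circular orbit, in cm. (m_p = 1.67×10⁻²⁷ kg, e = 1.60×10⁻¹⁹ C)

Convert the energy: K = 2.85 MeV = 4.56×10^-13 J.
v = √(2K/m) = √(2·4.56×10^-13/1.67×10^-27) = 2.34×10^7 m/s.
r = mv/(qB) = (1.67×10^-27)(2.34×10^7) / [(1×1.60×10^-19)(0.430)] = 0.567 m.

r ≈ 56.7 cm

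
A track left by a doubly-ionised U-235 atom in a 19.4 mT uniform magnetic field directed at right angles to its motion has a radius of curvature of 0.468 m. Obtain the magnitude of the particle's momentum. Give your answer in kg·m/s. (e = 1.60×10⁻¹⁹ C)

Since qvB = mv²/r, the momentum p = mv = qBr.
p = (2×1.60×10^-19)(0.0194)(0.468) = 2.91×10^-21 kg·m/s.

p ≈ 2.91×10^-21 kg·m/s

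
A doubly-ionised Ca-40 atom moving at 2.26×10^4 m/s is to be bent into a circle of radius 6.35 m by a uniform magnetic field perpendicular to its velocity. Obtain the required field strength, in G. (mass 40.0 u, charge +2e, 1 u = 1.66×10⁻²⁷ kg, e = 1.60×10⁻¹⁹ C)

B ≈ 7.39 G

qvB = mv²/r gives B = mv/(qr).
B = (6.64×10^-26)(2.26×10^4) / [(2×1.60×10^-19)(6.35)] = 7.39×10^-4 T.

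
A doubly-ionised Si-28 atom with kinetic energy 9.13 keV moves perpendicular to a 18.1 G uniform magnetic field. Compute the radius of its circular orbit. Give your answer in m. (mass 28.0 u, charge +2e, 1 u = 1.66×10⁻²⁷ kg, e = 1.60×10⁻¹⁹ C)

r ≈ 20.1 m

Convert the energy: K = 9.13 keV = 1.46×10^-15 J.
v = √(2K/m) = √(2·1.46×10^-15/4.65×10^-26) = 2.51×10^5 m/s.
r = mv/(qB) = (4.65×10^-26)(2.51×10^5) / [(2×1.60×10^-19)(1.81×10^-3)] = 20.1 m.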